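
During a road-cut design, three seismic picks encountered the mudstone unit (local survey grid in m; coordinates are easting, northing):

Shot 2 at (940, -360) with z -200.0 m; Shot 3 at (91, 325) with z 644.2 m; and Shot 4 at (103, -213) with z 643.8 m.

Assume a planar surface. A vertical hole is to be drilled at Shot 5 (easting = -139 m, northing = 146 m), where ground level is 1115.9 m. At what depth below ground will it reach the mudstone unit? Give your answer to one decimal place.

Two edge vectors: Shot 2→Shot 3 = (-849, 685, 844.2), Shot 2→Shot 4 = (-837, 147, 843.8).
Normal n = (Shot 2→Shot 3) × (Shot 2→Shot 4) = (453905.6, 9790.8, 448542).
So ∂z/∂easting = −n_x/n_z = −1.01196 and ∂z/∂northing = −n_y/n_z = −0.02183.
Intercept c from Shot 2: -200 + 951.24 − 7.86 = 743.38.
At (-139, 146): z_contact = 140.66 − 3.19 + 743.38 = 880.86 m.
Depth below ground = 1115.9 − 880.86 = 235.0 m.

235.0 m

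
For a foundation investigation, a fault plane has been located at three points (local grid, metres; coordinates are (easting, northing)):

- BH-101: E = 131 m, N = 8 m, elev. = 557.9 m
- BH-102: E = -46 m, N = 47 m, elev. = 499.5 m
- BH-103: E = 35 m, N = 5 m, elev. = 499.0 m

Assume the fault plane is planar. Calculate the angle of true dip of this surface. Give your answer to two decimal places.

51.72°

Two edge vectors: BH-101→BH-102 = (-177, 39, -58.4), BH-101→BH-103 = (-96, -3, -58.9).
Normal n = (BH-101→BH-102) × (BH-101→BH-103) = (-2472.3, -4818.9, 4275).
So ∂z/∂E = −n_x/n_z = 0.57832 and ∂z/∂N = −n_y/n_z = 1.12723.
Gradient magnitude |∇z| = √(a² + b²) = √(0.33445 + 1.27064) = 1.26692.
True dip = arctan(1.26692) = 51.72°, dipping toward SSW (azimuth ≈ 207°).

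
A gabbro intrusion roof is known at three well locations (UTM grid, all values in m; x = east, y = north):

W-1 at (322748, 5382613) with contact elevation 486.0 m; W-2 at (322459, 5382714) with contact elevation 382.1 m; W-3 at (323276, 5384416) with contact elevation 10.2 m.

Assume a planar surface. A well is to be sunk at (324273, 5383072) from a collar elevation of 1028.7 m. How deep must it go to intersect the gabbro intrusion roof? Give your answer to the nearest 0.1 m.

326.6 m

Two edge vectors: W-1→W-2 = (-289, 101, -103.9), W-1→W-3 = (528, 1803, -475.8).
Normal n = (W-1→W-2) × (W-1→W-3) = (139275.9, -192365.4, -574395).
So ∂z/∂x = −n_x/n_z = 0.242474081 and ∂z/∂y = −n_y/n_z = −0.334900896.
Intercept c from W-1: 486 − 78258.02 + 1802641.92 = 1724869.89.
At (324273, 5383072): z_contact = 78627.80 − 1802795.63 + 1724869.89 = 702.05 m.
Depth below ground = 1028.7 − 702.05 = 326.6 m.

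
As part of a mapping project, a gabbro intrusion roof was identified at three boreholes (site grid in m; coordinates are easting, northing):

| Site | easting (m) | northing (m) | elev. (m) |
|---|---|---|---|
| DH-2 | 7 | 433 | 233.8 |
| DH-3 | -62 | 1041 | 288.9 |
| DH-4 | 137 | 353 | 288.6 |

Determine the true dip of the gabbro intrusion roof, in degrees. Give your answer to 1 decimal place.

Two edge vectors: DH-2→DH-3 = (-69, 608, 55.1), DH-2→DH-4 = (130, -80, 54.8).
Normal n = (DH-2→DH-3) × (DH-2→DH-4) = (37726.4, 10944.2, -73520).
So ∂z/∂easting = −n_x/n_z = 0.51314 and ∂z/∂northing = −n_y/n_z = 0.14886.
Gradient magnitude |∇z| = √(a² + b²) = √(0.26332 + 0.02216) = 0.53430.
True dip = arctan(0.53430) = 28.1°, dipping toward WSW (azimuth ≈ 254°).

28.1°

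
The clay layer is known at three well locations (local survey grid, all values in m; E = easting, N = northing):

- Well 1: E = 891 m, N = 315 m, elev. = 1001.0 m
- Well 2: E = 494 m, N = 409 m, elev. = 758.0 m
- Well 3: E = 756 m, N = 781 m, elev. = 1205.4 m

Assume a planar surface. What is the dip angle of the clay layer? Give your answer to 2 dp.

Let the plane be z = a·E + b·N + c.
Well 2−Well 1: −397a + 94b = −243;  Well 3−Well 1: −135a + 466b = 204.4.
Solving gives a = 0.76867, b = 0.66131.
Gradient magnitude |∇z| = √(a² + b²) = √(0.59086 + 0.43733) = 1.01400.
True dip = arctan(1.01400) = 45.40°, dipping toward SW (azimuth ≈ 229°).

45.40°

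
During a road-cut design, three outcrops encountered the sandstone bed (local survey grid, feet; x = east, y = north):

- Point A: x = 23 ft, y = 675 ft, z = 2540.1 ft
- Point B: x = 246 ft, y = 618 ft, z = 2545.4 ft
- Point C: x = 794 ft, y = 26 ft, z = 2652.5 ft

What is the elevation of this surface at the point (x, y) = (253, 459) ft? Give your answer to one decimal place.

Let the plane be z = a·x + b·y + c.
Point B−Point A: 223a − 57b = 5.3;  Point C−Point A: 771a − 649b = 112.4.
Solving gives a = −0.02944, b = −0.20817.
Then c = 2540.1 − a·23 − b·675 = 2681.29.
At (253, 459): z = −7.4 − 95.5 + 2681.29 = 2578.3 ft.

2578.3 ft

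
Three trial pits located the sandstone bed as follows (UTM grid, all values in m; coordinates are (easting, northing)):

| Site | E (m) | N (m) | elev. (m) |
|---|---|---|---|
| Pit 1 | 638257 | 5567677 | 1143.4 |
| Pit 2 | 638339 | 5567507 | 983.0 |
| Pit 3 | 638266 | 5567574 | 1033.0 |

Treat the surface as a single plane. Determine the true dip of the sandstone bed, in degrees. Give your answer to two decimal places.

Two edge vectors: Pit 1→Pit 2 = (82, -170, -160.4), Pit 1→Pit 3 = (9, -103, -110.4).
Normal n = (Pit 1→Pit 2) × (Pit 1→Pit 3) = (2246.8, 7609.2, -6916).
So ∂z/∂E = −n_x/n_z = 0.32487 and ∂z/∂N = −n_y/n_z = 1.10023.
Gradient magnitude |∇z| = √(a² + b²) = √(0.10554 + 1.21051) = 1.14719.
True dip = arctan(1.14719) = 48.92°, dipping toward SSW (azimuth ≈ 196°).

48.92°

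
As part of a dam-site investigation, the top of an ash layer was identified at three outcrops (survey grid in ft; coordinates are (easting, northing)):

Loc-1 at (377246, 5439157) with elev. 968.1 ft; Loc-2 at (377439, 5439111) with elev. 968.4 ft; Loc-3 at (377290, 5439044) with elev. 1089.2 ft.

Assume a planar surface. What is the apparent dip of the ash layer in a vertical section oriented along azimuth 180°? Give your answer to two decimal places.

Let the plane be z = a·E + b·N + c.
Loc-2−Loc-1: 193a − 46b = 0.3;  Loc-3−Loc-1: 44a − 113b = 121.1.
Solving gives a = −0.27984, b = −1.18065.
Unit vector along 180° is (sin 180°, cos 180°) = (0.0000, -1.0000).
Slope in that direction = a·(0.0000) + b·(-1.0000) = 1.18065.
Apparent dip = arctan|1.18065| = 49.74° (true dip is 50.5°, so apparent ≤ true as expected).

49.74°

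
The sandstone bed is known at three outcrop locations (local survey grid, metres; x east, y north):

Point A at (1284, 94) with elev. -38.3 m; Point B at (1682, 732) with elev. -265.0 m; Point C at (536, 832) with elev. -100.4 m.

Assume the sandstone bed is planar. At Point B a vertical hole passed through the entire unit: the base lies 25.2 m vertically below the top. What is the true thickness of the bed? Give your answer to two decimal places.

Two edge vectors: Point A→Point B = (398, 638, -226.7), Point A→Point C = (-748, 738, -62.1).
Normal n = (Point A→Point B) × (Point A→Point C) = (127684.8, 194287.4, 770948).
So ∂z/∂x = −n_x/n_z = −0.16562 and ∂z/∂y = −n_y/n_z = −0.25201.
|∇z| = √(a²+b²) = 0.30156, so dip δ = arctan(0.30156) = 16.78°.
True thickness = vertical thickness × cos δ = 25.2 × cos 16.78° = 24.13 m.

24.13 m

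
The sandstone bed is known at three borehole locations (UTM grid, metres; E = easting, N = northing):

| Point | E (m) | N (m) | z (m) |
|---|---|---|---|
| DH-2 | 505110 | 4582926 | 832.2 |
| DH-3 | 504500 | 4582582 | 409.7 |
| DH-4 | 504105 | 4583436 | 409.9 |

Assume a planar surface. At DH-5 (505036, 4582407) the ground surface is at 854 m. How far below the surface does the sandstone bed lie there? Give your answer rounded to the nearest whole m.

Two edge vectors: DH-2→DH-3 = (-610, -344, -422.5), DH-2→DH-4 = (-1005, 510, -422.3).
Normal n = (DH-2→DH-3) × (DH-2→DH-4) = (360746.2, 167009.5, -656820).
So ∂z/∂E = −n_x/n_z = 0.54923145 and ∂z/∂N = −n_y/n_z = 0.25426982.
Intercept c from DH-2: 832.2 − 277422.30 − 1165299.75 = −1441889.84.
At (505036, 4582407): z_contact = 277381.7 + 1165167.8 − 1441889.84 = 659.6 m.
Depth below ground = 854 − 659.6 = 194 m.

194 m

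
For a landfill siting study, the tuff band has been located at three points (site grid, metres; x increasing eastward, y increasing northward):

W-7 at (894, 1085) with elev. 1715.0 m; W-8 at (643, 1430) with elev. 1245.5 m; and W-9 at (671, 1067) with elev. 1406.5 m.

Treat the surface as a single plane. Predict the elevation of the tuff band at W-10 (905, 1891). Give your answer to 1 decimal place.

Let the plane be z = a·x + b·y + c.
W-8−W-7: −251a + 345b = −469.5;  W-9−W-7: −223a − 18b = −308.5.
Solving gives a = 1.410427, b = −0.334733.
Then c = 1715 − a·894 − b·1085 = 817.26.
At (905, 1891): z = 1276.4 − 633.0 + 817.26 = 1460.7 m.

1460.7 m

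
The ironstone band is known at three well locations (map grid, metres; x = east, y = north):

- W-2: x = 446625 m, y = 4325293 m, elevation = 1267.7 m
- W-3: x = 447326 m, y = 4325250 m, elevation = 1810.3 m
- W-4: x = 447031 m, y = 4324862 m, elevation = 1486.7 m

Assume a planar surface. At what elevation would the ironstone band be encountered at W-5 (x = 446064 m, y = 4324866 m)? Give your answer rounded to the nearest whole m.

Let the plane be z = a·x + b·y + c.
W-3−W-2: 701a − 43b = 542.6;  W-4−W-2: 406a − 431b = 219.
Solving gives a = 0.78842602, b = 0.23457300.
Then c = 1267.7 − a·446625 − b·4325293 = −1365460.03.
At (446064, 4324866): z = 351688.5 + 1014496.8 − 1365460.03 = 725.2 m.

725 m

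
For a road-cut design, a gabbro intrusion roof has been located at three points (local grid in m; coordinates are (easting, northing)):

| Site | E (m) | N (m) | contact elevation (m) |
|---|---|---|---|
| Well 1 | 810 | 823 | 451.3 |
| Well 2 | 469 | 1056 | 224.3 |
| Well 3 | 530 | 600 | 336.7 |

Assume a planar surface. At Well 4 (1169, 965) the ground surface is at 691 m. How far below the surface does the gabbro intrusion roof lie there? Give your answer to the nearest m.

68 m

Let the plane be z = a·E + b·N + c.
Well 2−Well 1: −341a + 233b = −227;  Well 3−Well 1: −280a − 223b = −114.6.
Solving gives a = 0.54729, b = −0.17328.
Then c = 451.3 − a·810 − b·823 = 150.60.
At (1169, 965): z_contact = 639.8 − 167.2 + 150.60 = 623.2 m.
Depth below ground = 691 − 623.2 = 68 m.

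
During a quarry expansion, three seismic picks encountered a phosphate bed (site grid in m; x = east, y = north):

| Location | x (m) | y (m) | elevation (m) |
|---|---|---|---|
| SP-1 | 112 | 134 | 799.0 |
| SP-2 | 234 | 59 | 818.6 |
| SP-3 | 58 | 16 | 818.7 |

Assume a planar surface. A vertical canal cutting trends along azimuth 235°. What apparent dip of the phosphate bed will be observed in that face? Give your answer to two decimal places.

4.04°

Let the plane be z = a·x + b·y + c.
SP-2−SP-1: 122a − 75b = 19.6;  SP-3−SP-1: −54a − 118b = 19.7.
Solving gives a = 0.04528, b = −0.18767.
Unit vector along 235° is (sin 235°, cos 235°) = (-0.8192, -0.5736).
Slope in that direction = a·(-0.8192) + b·(-0.5736) = 0.07055.
Apparent dip = arctan|0.07055| = 4.04° (true dip is 10.9°, so apparent ≤ true as expected).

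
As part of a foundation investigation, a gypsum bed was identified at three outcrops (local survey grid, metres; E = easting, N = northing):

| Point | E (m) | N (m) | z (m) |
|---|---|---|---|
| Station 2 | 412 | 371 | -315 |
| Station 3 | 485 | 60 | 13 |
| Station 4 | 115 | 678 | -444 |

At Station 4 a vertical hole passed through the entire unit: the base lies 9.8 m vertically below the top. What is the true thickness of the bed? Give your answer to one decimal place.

Let the plane be z = a·E + b·N + c.
Station 3−Station 2: 73a − 311b = 328;  Station 4−Station 2: −297a + 307b = −129.
Solving gives a = −0.86593, b = −1.25792.
|∇z| = √(a²+b²) = 1.52715, so dip δ = arctan(1.52715) = 56.78°.
True thickness = vertical thickness × cos δ = 9.8 × cos 56.78° = 5.4 m.

5.4 m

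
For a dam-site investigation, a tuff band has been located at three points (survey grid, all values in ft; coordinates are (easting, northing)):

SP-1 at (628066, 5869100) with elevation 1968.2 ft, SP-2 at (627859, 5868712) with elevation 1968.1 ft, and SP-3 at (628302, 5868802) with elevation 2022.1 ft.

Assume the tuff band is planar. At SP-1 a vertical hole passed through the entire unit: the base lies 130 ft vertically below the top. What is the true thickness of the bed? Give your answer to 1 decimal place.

Two edge vectors: SP-1→SP-2 = (-207, -388, -0.1), SP-1→SP-3 = (236, -298, 53.9).
Normal n = (SP-1→SP-2) × (SP-1→SP-3) = (-20943, 11133.7, 153254).
So ∂z/∂E = −n_x/n_z = 0.13666 and ∂z/∂N = −n_y/n_z = −0.07265.
|∇z| = √(a²+b²) = 0.15477, so dip δ = arctan(0.15477) = 8.80°.
True thickness = vertical thickness × cos δ = 130 × cos 8.80° = 128.5 ft.

128.5 ft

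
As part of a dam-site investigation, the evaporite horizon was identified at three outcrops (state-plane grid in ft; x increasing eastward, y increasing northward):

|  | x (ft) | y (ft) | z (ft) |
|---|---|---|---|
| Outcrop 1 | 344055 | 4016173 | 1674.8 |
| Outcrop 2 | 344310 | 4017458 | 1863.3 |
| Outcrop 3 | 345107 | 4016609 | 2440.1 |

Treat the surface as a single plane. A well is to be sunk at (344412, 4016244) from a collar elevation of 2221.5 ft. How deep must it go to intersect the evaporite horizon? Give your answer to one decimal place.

Let the plane be z = a·x + b·y + c.
Outcrop 2−Outcrop 1: 255a + 1285b = 188.5;  Outcrop 3−Outcrop 1: 1052a + 436b = 765.3.
Solving gives a = 0.726419026, b = 0.002539415.
Then c = 1674.8 − a·344055 − b·4016173 = −258452.03.
At (344412, 4016244): z_contact = 250187.43 + 10198.91 − 258452.03 = 1934.31 ft.
Depth below ground = 2221.5 − 1934.31 = 287.2 ft.

287.2 ft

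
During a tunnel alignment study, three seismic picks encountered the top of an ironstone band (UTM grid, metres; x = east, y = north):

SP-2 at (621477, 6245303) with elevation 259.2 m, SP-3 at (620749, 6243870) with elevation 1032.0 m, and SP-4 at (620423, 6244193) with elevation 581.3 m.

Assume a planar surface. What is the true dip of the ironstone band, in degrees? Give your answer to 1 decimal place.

Let the plane be z = a·x + b·y + c.
SP-3−SP-2: −728a − 1433b = 772.8;  SP-4−SP-2: −1054a − 1110b = 322.1.
Solving gives a = 0.56420, b = −0.82592.
Gradient magnitude |∇z| = √(a² + b²) = √(0.31832 + 0.68214) = 1.00023.
True dip = arctan(1.00023) = 45.0°, dipping toward NW (azimuth ≈ 326°).

45.0°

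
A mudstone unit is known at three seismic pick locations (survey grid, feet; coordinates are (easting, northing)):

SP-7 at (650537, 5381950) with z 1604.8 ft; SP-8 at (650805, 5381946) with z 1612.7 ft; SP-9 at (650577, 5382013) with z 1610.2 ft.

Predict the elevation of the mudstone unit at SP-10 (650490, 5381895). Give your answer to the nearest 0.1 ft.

Let the plane be z = a·E + b·N + c.
SP-8−SP-7: 268a − 4b = 7.9;  SP-9−SP-7: 40a + 63b = 5.4.
Solving gives a = 0.030468200, b = 0.066369397.
Then c = 1604.8 − a·650537 − b·5381950 = −375412.67.
At (650490, 5381895): z = 19819.3 + 357193.1 − 375412.67 = 1599.7 ft.

1599.7 ft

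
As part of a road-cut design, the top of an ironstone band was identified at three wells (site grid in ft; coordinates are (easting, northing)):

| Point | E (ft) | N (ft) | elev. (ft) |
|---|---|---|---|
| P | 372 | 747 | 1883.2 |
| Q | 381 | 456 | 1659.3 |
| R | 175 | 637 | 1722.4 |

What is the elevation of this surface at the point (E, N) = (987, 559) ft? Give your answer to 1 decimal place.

1970.1 ft

Two edge vectors: P→Q = (9, -291, -223.9), P→R = (-197, -110, -160.8).
Normal n = (P→Q) × (P→R) = (22163.8, 45555.5, -58317).
So ∂z/∂E = −n_x/n_z = 0.38006 and ∂z/∂N = −n_y/n_z = 0.78117.
Intercept c from P: 1883.2 − 141.38 − 583.53 = 1158.28.
At (987, 559): z = 375.1 + 436.7 + 1158.28 = 1970.1 ft.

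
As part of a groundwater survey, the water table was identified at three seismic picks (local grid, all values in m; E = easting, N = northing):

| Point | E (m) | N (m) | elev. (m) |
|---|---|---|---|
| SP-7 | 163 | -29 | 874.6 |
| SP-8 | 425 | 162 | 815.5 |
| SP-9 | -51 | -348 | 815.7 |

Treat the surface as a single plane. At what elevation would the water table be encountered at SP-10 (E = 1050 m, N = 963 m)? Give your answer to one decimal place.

Let the plane be z = a·E + b·N + c.
SP-8−SP-7: 262a + 191b = −59.1;  SP-9−SP-7: −214a − 319b = −58.9.
Solving gives a = −0.704918, b = 0.657531.
Then c = 874.6 − a·163 − b·-29 = 1008.57.
At (1050, 963): z = −740.2 + 633.2 + 1008.57 = 901.6 m.

901.6 m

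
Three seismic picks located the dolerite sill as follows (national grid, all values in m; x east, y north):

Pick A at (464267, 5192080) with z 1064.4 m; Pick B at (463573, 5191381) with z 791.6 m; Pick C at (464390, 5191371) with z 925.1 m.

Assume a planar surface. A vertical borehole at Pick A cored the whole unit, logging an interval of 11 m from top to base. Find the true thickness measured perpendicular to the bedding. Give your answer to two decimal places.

Two edge vectors: Pick A→Pick B = (-694, -699, -272.8), Pick A→Pick C = (123, -709, -139.3).
Normal n = (Pick A→Pick B) × (Pick A→Pick C) = (-96044.5, -130228.6, 578023).
So ∂z/∂x = −n_x/n_z = 0.16616 and ∂z/∂y = −n_y/n_z = 0.22530.
|∇z| = √(a²+b²) = 0.27995, so dip δ = arctan(0.27995) = 15.64°.
True thickness = vertical thickness × cos δ = 11 × cos 15.64° = 10.59 m.

10.59 m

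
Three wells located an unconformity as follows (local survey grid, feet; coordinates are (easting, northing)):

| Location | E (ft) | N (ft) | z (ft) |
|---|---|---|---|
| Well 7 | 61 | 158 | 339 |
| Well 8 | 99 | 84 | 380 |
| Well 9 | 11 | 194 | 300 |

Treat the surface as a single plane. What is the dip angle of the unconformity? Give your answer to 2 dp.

Two edge vectors: Well 7→Well 8 = (38, -74, 41), Well 7→Well 9 = (-50, 36, -39).
Normal n = (Well 7→Well 8) × (Well 7→Well 9) = (1410, -568, -2332).
So ∂z/∂E = −n_x/n_z = 0.60463 and ∂z/∂N = −n_y/n_z = −0.24357.
Gradient magnitude |∇z| = √(a² + b²) = √(0.36558 + 0.05933) = 0.65185.
True dip = arctan(0.65185) = 33.10°, dipping toward WNW (azimuth ≈ 292°).

33.10°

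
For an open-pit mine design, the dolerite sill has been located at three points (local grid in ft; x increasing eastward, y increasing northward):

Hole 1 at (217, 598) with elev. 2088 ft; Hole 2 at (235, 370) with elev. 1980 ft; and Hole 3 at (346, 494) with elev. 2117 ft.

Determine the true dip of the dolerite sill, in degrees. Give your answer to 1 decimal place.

Two edge vectors: Hole 1→Hole 2 = (18, -228, -108), Hole 1→Hole 3 = (129, -104, 29).
Normal n = (Hole 1→Hole 2) × (Hole 1→Hole 3) = (-17844, -14454, 27540).
So ∂z/∂x = −n_x/n_z = 0.64793 and ∂z/∂y = −n_y/n_z = 0.52484.
Gradient magnitude |∇z| = √(a² + b²) = √(0.41981 + 0.27545) = 0.83383.
True dip = arctan(0.83383) = 39.8°, dipping toward SW (azimuth ≈ 231°).

39.8°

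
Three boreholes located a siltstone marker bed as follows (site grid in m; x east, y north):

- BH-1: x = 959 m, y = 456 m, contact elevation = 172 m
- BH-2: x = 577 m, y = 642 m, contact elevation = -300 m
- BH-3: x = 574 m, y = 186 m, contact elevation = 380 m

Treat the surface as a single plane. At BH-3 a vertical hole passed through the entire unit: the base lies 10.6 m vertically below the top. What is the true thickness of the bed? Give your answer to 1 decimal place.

Two edge vectors: BH-1→BH-2 = (-382, 186, -472), BH-1→BH-3 = (-385, -270, 208).
Normal n = (BH-1→BH-2) × (BH-1→BH-3) = (-88752, 261176, 174750).
So ∂z/∂x = −n_x/n_z = 0.50788 and ∂z/∂y = −n_y/n_z = −1.49457.
|∇z| = √(a²+b²) = 1.57851, so dip δ = arctan(1.57851) = 57.65°.
True thickness = vertical thickness × cos δ = 10.6 × cos 57.65° = 5.7 m.

5.7 m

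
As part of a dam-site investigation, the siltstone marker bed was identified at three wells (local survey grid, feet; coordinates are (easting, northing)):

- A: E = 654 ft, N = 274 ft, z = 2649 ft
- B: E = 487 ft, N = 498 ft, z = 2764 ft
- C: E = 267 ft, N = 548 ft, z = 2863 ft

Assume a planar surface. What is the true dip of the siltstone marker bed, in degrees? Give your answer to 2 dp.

24.46°

Two edge vectors: A→B = (-167, 224, 115), A→C = (-387, 274, 214).
Normal n = (A→B) × (A→C) = (16426, -8767, 40930).
So ∂z/∂E = −n_x/n_z = −0.40132 and ∂z/∂N = −n_y/n_z = 0.21419.
Gradient magnitude |∇z| = √(a² + b²) = √(0.16106 + 0.04588) = 0.45490.
True dip = arctan(0.45490) = 24.46°, dipping toward ESE (azimuth ≈ 118°).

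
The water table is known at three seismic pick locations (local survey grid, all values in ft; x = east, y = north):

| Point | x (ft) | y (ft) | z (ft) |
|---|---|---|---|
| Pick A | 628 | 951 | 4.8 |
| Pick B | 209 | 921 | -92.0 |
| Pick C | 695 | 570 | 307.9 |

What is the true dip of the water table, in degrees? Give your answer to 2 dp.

Two edge vectors: Pick A→Pick B = (-419, -30, -96.8), Pick A→Pick C = (67, -381, 303.1).
Normal n = (Pick A→Pick B) × (Pick A→Pick C) = (-45973.8, 120513.3, 161649).
So ∂z/∂x = −n_x/n_z = 0.28441 and ∂z/∂y = −n_y/n_z = −0.74552.
Gradient magnitude |∇z| = √(a² + b²) = √(0.08089 + 0.55581) = 0.79793.
True dip = arctan(0.79793) = 38.59°, dipping toward NNW (azimuth ≈ 339°).

38.59°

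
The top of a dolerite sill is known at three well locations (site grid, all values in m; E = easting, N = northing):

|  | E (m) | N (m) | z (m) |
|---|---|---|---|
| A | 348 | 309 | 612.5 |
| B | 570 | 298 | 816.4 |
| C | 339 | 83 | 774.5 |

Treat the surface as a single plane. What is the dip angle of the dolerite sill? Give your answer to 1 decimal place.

49.2°

Two edge vectors: A→B = (222, -11, 203.9), A→C = (-9, -226, 162).
Normal n = (A→B) × (A→C) = (44299.4, -37799.1, -50271).
So ∂z/∂E = −n_x/n_z = 0.88121 and ∂z/∂N = −n_y/n_z = −0.75191.
Gradient magnitude |∇z| = √(a² + b²) = √(0.77653 + 0.56536) = 1.15840.
True dip = arctan(1.15840) = 49.2°, dipping toward NW (azimuth ≈ 310°).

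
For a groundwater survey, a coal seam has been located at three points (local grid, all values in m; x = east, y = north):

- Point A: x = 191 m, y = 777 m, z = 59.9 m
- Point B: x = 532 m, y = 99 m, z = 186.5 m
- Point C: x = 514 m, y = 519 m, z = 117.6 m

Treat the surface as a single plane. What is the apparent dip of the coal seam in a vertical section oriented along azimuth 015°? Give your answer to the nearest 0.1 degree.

8.2°

Let the plane be z = a·x + b·y + c.
Point B−Point A: 341a − 678b = 126.6;  Point C−Point A: 323a − 258b = 57.7.
Solving gives a = 0.04929, b = −0.16194.
Unit vector along 015° is (sin 15°, cos 15°) = (0.2588, 0.9659).
Slope in that direction = a·(0.2588) + b·(0.9659) = −0.14366.
Apparent dip = arctan|0.14366| = 8.2° (true dip is 9.6°, so apparent ≤ true as expected).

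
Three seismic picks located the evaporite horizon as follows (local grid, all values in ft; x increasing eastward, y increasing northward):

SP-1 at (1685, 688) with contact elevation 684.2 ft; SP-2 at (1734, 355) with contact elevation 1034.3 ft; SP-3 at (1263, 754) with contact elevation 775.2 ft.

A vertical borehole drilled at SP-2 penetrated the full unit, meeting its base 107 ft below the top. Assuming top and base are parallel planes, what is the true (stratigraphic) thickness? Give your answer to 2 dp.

Two edge vectors: SP-1→SP-2 = (49, -333, 350.1), SP-1→SP-3 = (-422, 66, 91).
Normal n = (SP-1→SP-2) × (SP-1→SP-3) = (-53409.6, -152201.2, -137292).
So ∂z/∂x = −n_x/n_z = −0.38902 and ∂z/∂y = −n_y/n_z = −1.10859.
|∇z| = √(a²+b²) = 1.17487, so dip δ = arctan(1.17487) = 49.60°.
True thickness = vertical thickness × cos δ = 107 × cos 49.60° = 69.35 ft.

69.35 ft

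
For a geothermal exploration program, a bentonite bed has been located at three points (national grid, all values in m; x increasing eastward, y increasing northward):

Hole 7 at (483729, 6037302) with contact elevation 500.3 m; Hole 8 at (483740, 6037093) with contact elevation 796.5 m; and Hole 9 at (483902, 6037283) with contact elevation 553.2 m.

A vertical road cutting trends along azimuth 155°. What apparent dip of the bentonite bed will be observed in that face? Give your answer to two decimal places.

Two edge vectors: Hole 7→Hole 8 = (11, -209, 296.2), Hole 7→Hole 9 = (173, -19, 52.9).
Normal n = (Hole 7→Hole 8) × (Hole 7→Hole 9) = (-5428.3, 50660.7, 35948).
So ∂z/∂x = −n_x/n_z = 0.15100 and ∂z/∂y = −n_y/n_z = −1.40928.
Unit vector along 155° is (sin 155°, cos 155°) = (0.4226, -0.9063).
Slope in that direction = a·(0.4226) + b·(-0.9063) = 1.34106.
Apparent dip = arctan|1.34106| = 53.29° (true dip is 54.8°, so apparent ≤ true as expected).

53.29°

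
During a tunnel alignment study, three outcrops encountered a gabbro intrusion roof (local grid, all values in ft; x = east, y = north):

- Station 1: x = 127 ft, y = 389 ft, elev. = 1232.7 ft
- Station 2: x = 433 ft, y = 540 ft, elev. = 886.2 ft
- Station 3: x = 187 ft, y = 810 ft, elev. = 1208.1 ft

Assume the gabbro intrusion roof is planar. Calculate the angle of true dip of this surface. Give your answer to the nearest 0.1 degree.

50.0°

Let the plane be z = a·x + b·y + c.
Station 2−Station 1: 306a + 151b = −346.5;  Station 3−Station 1: 60a + 421b = −24.6.
Solving gives a = −1.18700, b = 0.11074.
Gradient magnitude |∇z| = √(a² + b²) = √(1.40896 + 0.01226) = 1.19215.
True dip = arctan(1.19215) = 50.0°, dipping toward E (azimuth ≈ 095°).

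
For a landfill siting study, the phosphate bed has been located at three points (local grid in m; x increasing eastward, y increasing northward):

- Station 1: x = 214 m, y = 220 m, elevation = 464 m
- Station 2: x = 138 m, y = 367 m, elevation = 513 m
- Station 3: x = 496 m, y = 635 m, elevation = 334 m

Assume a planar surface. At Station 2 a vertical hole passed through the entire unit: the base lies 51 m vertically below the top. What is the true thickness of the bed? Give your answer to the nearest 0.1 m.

Let the plane be z = a·x + b·y + c.
Station 2−Station 1: −76a + 147b = 49;  Station 3−Station 1: 282a + 415b = −130.
Solving gives a = −0.54039, b = 0.05395.
|∇z| = √(a²+b²) = 0.54307, so dip δ = arctan(0.54307) = 28.51°.
True thickness = vertical thickness × cos δ = 51 × cos 28.51° = 44.8 m.

44.8 m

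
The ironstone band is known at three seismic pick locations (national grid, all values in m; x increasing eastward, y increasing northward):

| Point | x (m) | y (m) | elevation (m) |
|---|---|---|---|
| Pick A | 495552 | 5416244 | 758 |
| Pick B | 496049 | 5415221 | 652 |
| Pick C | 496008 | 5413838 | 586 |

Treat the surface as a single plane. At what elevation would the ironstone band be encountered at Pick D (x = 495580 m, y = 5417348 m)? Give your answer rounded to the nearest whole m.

811 m

Let the plane be z = a·x + b·y + c.
Pick B−Pick A: 497a − 1023b = −106;  Pick C−Pick A: 456a − 2406b = −172.
Solving gives a = −0.10843364, b = 0.05093693.
Then c = 758 − a·495552 − b·5416244 = −221394.36.
At (495580, 5417348): z = −53737.5 + 275943.1 − 221394.36 = 811.2 m.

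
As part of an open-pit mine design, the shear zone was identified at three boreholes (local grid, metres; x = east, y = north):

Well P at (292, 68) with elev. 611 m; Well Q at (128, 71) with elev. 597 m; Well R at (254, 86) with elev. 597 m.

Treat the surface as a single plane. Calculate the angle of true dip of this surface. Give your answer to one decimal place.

Let the plane be z = a·x + b·y + c.
Well Q−Well P: −164a + 3b = −14;  Well R−Well P: −38a + 18b = −14.
Solving gives a = 0.07400, b = −0.62156.
Gradient magnitude |∇z| = √(a² + b²) = √(0.00548 + 0.38634) = 0.62595.
True dip = arctan(0.62595) = 32.0°, dipping toward N (azimuth ≈ 353°).

32.0°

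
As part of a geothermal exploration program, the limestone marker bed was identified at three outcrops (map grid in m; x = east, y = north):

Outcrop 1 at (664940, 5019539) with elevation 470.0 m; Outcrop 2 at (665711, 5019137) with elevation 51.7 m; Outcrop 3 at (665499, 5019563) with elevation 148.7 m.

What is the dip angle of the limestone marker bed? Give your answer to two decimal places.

29.91°

Let the plane be z = a·x + b·y + c.
Outcrop 2−Outcrop 1: 771a − 402b = −418.3;  Outcrop 3−Outcrop 1: 559a + 24b = −321.3.
Solving gives a = −0.57232, b = −0.05712.
Gradient magnitude |∇z| = √(a² + b²) = √(0.32755 + 0.00326) = 0.57517.
True dip = arctan(0.57517) = 29.91°, dipping toward E (azimuth ≈ 084°).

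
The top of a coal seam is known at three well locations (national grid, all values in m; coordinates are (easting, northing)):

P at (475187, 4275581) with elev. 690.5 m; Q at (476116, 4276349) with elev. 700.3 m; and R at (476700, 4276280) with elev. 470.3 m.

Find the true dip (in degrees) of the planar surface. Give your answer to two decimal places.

28.75°

Two edge vectors: P→Q = (929, 768, 9.8), P→R = (1513, 699, -220.2).
Normal n = (P→Q) × (P→R) = (-175963.8, 219393.2, -512613).
So ∂z/∂E = −n_x/n_z = −0.34327 and ∂z/∂N = −n_y/n_z = 0.42799.
Gradient magnitude |∇z| = √(a² + b²) = √(0.11783 + 0.18318) = 0.54864.
True dip = arctan(0.54864) = 28.75°, dipping toward SE (azimuth ≈ 141°).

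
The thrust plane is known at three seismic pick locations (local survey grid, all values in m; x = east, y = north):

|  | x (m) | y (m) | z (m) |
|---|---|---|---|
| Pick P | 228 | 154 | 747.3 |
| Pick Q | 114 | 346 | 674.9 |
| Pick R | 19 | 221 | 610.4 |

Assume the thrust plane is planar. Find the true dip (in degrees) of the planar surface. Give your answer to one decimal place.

Let the plane be z = a·x + b·y + c.
Pick Q−Pick P: −114a + 192b = −72.4;  Pick R−Pick P: −209a + 67b = −136.9.
Solving gives a = 0.65971, b = 0.01462.
Gradient magnitude |∇z| = √(a² + b²) = √(0.43522 + 0.00021) = 0.65987.
True dip = arctan(0.65987) = 33.4°, dipping toward W (azimuth ≈ 269°).

33.4°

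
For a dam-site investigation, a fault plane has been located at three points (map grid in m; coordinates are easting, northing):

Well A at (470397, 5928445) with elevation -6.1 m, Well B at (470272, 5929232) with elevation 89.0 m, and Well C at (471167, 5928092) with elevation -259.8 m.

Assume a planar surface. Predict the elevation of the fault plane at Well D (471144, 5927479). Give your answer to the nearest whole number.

-298 m

Let the plane be z = a·easting + b·northing + c.
Well B−Well A: −125a + 787b = 95.1;  Well C−Well A: 770a − 353b = −253.7.
Solving gives a = −0.29560766, b = 0.07388697.
Then c = -6.1 − a·470397 − b·5928445 = −298987.95.
At (471144, 5927479): z = −139273.8 + 437963.4 − 298987.95 = -298.3 m.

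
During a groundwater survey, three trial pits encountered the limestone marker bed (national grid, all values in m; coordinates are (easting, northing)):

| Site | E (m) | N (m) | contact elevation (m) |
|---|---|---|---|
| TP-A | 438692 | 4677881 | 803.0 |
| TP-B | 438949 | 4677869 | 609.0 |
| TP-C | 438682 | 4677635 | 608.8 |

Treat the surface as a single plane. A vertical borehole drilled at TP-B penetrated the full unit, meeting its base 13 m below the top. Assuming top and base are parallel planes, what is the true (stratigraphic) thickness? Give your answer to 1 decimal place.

Let the plane be z = a·E + b·N + c.
TP-B−TP-A: 257a − 12b = −194;  TP-C−TP-A: −10a − 246b = −194.2.
Solving gives a = −0.71664, b = 0.81856.
|∇z| = √(a²+b²) = 1.08794, so dip δ = arctan(1.08794) = 47.41°.
True thickness = vertical thickness × cos δ = 13 × cos 47.41° = 8.8 m.

8.8 m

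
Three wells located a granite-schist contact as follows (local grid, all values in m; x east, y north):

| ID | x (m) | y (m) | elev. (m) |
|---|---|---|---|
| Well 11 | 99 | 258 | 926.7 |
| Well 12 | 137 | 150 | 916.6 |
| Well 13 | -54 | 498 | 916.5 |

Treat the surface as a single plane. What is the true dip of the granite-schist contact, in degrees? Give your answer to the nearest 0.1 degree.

28.5°

Two edge vectors: Well 11→Well 12 = (38, -108, -10.1), Well 11→Well 13 = (-153, 240, -10.2).
Normal n = (Well 11→Well 12) × (Well 11→Well 13) = (3525.6, 1932.9, -7404).
So ∂z/∂x = −n_x/n_z = 0.47618 and ∂z/∂y = −n_y/n_z = 0.26106.
Gradient magnitude |∇z| = √(a² + b²) = √(0.22674 + 0.06815) = 0.54304.
True dip = arctan(0.54304) = 28.5°, dipping toward WSW (azimuth ≈ 241°).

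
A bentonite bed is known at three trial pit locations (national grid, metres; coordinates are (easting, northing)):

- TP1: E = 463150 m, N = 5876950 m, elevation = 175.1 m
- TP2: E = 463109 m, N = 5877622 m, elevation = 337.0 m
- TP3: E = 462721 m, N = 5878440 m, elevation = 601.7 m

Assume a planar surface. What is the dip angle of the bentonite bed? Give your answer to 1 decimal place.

Let the plane be z = a·E + b·N + c.
TP2−TP1: −41a + 672b = 161.9;  TP3−TP1: −429a + 1490b = 426.6.
Solving gives a = −0.20002, b = 0.22872.
Gradient magnitude |∇z| = √(a² + b²) = √(0.04001 + 0.05231) = 0.30384.
True dip = arctan(0.30384) = 16.9°, dipping toward SE (azimuth ≈ 139°).

16.9°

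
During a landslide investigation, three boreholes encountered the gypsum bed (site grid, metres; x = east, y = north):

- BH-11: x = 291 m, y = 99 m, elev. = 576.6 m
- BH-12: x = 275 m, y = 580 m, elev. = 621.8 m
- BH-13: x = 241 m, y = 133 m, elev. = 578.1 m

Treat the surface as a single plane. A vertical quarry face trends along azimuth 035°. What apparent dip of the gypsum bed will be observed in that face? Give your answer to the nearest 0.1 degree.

Two edge vectors: BH-11→BH-12 = (-16, 481, 45.2), BH-11→BH-13 = (-50, 34, 1.5).
Normal n = (BH-11→BH-12) × (BH-11→BH-13) = (-815.3, -2236, 23506).
So ∂z/∂x = −n_x/n_z = 0.03468 and ∂z/∂y = −n_y/n_z = 0.09512.
Unit vector along 035° is (sin 35°, cos 35°) = (0.5736, 0.8192).
Slope in that direction = a·(0.5736) + b·(0.8192) = 0.09782.
Apparent dip = arctan|0.09782| = 5.6° (true dip is 5.8°, so apparent ≤ true as expected).

5.6°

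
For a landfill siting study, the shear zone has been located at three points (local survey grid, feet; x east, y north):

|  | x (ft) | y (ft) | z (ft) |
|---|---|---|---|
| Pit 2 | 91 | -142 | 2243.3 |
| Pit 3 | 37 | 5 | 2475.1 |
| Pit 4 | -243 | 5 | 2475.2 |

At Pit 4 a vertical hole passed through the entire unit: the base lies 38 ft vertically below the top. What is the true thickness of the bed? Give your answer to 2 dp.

20.35 ft

Let the plane be z = a·x + b·y + c.
Pit 3−Pit 2: −54a + 147b = 231.8;  Pit 4−Pit 2: −334a + 147b = 231.9.
Solving gives a = −0.00036, b = 1.57674.
|∇z| = √(a²+b²) = 1.57674, so dip δ = arctan(1.57674) = 57.62°.
True thickness = vertical thickness × cos δ = 38 × cos 57.62° = 20.35 ft.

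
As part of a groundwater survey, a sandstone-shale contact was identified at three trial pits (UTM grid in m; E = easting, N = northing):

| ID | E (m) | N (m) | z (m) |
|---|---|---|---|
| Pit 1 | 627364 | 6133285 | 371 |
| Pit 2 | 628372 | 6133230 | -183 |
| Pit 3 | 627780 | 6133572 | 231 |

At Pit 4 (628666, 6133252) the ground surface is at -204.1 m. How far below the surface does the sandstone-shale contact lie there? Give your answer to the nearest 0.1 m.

Let the plane be z = a·E + b·N + c.
Pit 2−Pit 1: 1008a − 55b = −554;  Pit 3−Pit 1: 416a + 287b = −140.
Solving gives a = −0.533987238, b = 0.286197530.
Then c = 371 − a·627364 − b·6133285 = −1419955.65.
At (628666, 6133252): z_contact = −335699.62 + 1755321.57 − 1419955.65 = -333.70 m.
Depth below ground = -204.1 − (-333.70) = 129.6 m.

129.6 m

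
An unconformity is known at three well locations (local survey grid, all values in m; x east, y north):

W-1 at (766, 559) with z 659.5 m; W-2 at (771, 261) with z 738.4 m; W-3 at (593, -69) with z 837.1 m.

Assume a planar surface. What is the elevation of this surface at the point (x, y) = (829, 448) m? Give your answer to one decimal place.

Let the plane be z = a·x + b·y + c.
W-2−W-1: 5a − 298b = 78.9;  W-3−W-1: −173a − 628b = 177.6.
Solving gives a = −0.06172, b = −0.26580.
Then c = 659.5 − a·766 − b·559 = 855.36.
At (829, 448): z = −51.2 − 119.1 + 855.36 = 685.1 m.

685.1 m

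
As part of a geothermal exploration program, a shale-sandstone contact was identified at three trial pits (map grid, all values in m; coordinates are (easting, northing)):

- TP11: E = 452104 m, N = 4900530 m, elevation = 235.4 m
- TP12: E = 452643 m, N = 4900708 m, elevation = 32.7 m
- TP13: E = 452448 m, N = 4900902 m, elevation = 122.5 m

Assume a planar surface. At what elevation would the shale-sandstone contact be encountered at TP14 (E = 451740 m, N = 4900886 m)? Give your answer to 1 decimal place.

402.6 m

Two edge vectors: TP11→TP12 = (539, 178, -202.7), TP11→TP13 = (344, 372, -112.9).
Normal n = (TP11→TP12) × (TP11→TP13) = (55308.2, -8875.7, 139276).
So ∂z/∂E = −n_x/n_z = −0.397112209 and ∂z/∂N = −n_y/n_z = 0.063727419.
Intercept c from TP11: 235.4 + 179536.02 − 312298.13 = −132526.71.
At (451740, 4900886): z = −179391.5 + 312320.8 − 132526.71 = 402.6 m.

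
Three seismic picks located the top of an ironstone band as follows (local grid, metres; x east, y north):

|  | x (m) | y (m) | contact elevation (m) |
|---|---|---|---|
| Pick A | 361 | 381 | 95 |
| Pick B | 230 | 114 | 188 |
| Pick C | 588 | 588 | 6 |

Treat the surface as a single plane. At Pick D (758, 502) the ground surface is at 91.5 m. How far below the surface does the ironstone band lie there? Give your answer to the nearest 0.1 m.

Two edge vectors: Pick A→Pick B = (-131, -267, 93), Pick A→Pick C = (227, 207, -89).
Normal n = (Pick A→Pick B) × (Pick A→Pick C) = (4512, 9452, 33492).
So ∂z/∂x = −n_x/n_z = −0.13472 and ∂z/∂y = −n_y/n_z = −0.28222.
Intercept c from Pick A: 95 + 48.63 + 107.52 = 251.16.
At (758, 502): z_contact = −102.12 − 141.67 + 251.16 = 7.37 m.
Depth below ground = 91.5 − 7.37 = 84.1 m.

84.1 m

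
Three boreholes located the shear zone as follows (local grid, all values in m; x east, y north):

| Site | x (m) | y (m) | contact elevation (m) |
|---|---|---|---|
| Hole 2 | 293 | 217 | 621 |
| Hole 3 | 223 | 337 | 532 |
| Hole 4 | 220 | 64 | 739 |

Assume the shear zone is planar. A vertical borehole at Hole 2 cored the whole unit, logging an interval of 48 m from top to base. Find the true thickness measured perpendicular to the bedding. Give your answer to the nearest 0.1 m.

Let the plane be z = a·x + b·y + c.
Hole 3−Hole 2: −70a + 120b = −89;  Hole 4−Hole 2: −73a − 153b = 118.
Solving gives a = −0.02789, b = −0.75794.
|∇z| = √(a²+b²) = 0.75845, so dip δ = arctan(0.75845) = 37.18°.
True thickness = vertical thickness × cos δ = 48 × cos 37.18° = 38.2 m.

38.2 m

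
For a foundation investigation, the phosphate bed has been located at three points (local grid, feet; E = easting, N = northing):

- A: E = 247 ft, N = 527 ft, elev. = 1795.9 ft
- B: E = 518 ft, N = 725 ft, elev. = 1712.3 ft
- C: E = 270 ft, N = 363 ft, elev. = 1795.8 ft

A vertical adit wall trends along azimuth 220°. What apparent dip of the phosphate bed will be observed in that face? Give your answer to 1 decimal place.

Two edge vectors: A→B = (271, 198, -83.6), A→C = (23, -164, -0.1).
Normal n = (A→B) × (A→C) = (-13730.2, -1895.7, -48998).
So ∂z/∂E = −n_x/n_z = −0.28022 and ∂z/∂N = −n_y/n_z = −0.03869.
Unit vector along 220° is (sin 220°, cos 220°) = (-0.6428, -0.7660).
Slope in that direction = a·(-0.6428) + b·(-0.7660) = 0.20976.
Apparent dip = arctan|0.20976| = 11.8° (true dip is 15.8°, so apparent ≤ true as expected).

11.8°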